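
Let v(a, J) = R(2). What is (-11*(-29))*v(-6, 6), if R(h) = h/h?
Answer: 319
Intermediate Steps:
R(h) = 1
v(a, J) = 1
(-11*(-29))*v(-6, 6) = -11*(-29)*1 = 319*1 = 319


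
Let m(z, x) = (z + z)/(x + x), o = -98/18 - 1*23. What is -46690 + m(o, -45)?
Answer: -18909194/405 ≈ -46689.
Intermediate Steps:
o = -256/9 (o = -98*1/18 - 23 = -49/9 - 23 = -256/9 ≈ -28.444)
m(z, x) = z/x (m(z, x) = (2*z)/((2*x)) = (2*z)*(1/(2*x)) = z/x)
-46690 + m(o, -45) = -46690 - 256/9/(-45) = -46690 - 256/9*(-1/45) = -46690 + 256/405 = -18909194/405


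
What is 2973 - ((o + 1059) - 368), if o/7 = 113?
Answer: 1491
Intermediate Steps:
o = 791 (o = 7*113 = 791)
2973 - ((o + 1059) - 368) = 2973 - ((791 + 1059) - 368) = 2973 - (1850 - 368) = 2973 - 1*1482 = 2973 - 1482 = 1491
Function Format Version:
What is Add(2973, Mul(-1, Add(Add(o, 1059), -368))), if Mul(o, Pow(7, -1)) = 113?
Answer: 1491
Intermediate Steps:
o = 791 (o = Mul(7, 113) = 791)
Add(2973, Mul(-1, Add(Add(o, 1059), -368))) = Add(2973, Mul(-1, Add(Add(791, 1059), -368))) = Add(2973, Mul(-1, Add(1850, -368))) = Add(2973, Mul(-1, 1482)) = Add(2973, -1482) = 1491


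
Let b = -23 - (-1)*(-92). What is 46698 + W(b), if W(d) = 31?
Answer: 46729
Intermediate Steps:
b = -115 (b = -23 - 1*92 = -23 - 92 = -115)
46698 + W(b) = 46698 + 31 = 46729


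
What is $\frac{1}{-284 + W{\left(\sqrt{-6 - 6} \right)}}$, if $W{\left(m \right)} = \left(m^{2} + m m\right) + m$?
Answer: $- \frac{i}{2 \sqrt{3} + 308 i} \approx -0.0032463 - 3.6512 \cdot 10^{-5} i$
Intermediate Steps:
$W{\left(m \right)} = m + 2 m^{2}$ ($W{\left(m \right)} = \left(m^{2} + m^{2}\right) + m = 2 m^{2} + m = m + 2 m^{2}$)
$\frac{1}{-284 + W{\left(\sqrt{-6 - 6} \right)}} = \frac{1}{-284 + \sqrt{-6 - 6} \left(1 + 2 \sqrt{-6 - 6}\right)} = \frac{1}{-284 + \sqrt{-12} \left(1 + 2 \sqrt{-12}\right)} = \frac{1}{-284 + 2 i \sqrt{3} \left(1 + 2 \cdot 2 i \sqrt{3}\right)} = \frac{1}{-284 + 2 i \sqrt{3} \left(1 + 4 i \sqrt{3}\right)}$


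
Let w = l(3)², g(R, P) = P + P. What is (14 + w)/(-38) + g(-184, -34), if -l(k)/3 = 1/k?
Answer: -2599/38 ≈ -68.395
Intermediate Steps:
l(k) = -3/k
g(R, P) = 2*P
w = 1 (w = (-3/3)² = (-3*⅓)² = (-1)² = 1)
(14 + w)/(-38) + g(-184, -34) = (14 + 1)/(-38) + 2*(-34) = 15*(-1/38) - 68 = -15/38 - 68 = -2599/38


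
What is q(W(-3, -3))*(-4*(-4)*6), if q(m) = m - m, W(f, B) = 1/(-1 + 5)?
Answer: 0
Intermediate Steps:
W(f, B) = ¼ (W(f, B) = 1/4 = ¼)
q(m) = 0
q(W(-3, -3))*(-4*(-4)*6) = 0*(-4*(-4)*6) = 0*(16*6) = 0*96 = 0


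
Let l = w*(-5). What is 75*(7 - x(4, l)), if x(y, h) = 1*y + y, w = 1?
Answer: -75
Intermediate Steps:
l = -5 (l = 1*(-5) = -5)
x(y, h) = 2*y (x(y, h) = y + y = 2*y)
75*(7 - x(4, l)) = 75*(7 - 2*4) = 75*(7 - 1*8) = 75*(7 - 8) = 75*(-1) = -75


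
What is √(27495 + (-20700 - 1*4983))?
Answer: 2*√453 ≈ 42.568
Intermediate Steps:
√(27495 + (-20700 - 1*4983)) = √(27495 + (-20700 - 4983)) = √(27495 - 25683) = √1812 = 2*√453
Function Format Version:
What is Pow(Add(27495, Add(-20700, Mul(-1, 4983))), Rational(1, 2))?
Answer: Mul(2, Pow(453, Rational(1, 2))) ≈ 42.568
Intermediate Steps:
Pow(Add(27495, Add(-20700, Mul(-1, 4983))), Rational(1, 2)) = Pow(Add(27495, Add(-20700, -4983)), Rational(1, 2)) = Pow(Add(27495, -25683), Rational(1, 2)) = Pow(1812, Rational(1, 2)) = Mul(2, Pow(453, Rational(1, 2)))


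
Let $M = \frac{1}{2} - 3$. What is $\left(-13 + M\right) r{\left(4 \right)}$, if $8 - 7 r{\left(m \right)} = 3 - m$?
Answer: $- \frac{279}{14} \approx -19.929$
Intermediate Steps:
$r{\left(m \right)} = \frac{5}{7} + \frac{m}{7}$ ($r{\left(m \right)} = \frac{8}{7} - \frac{3 - m}{7} = \frac{8}{7} + \left(- \frac{3}{7} + \frac{m}{7}\right) = \frac{5}{7} + \frac{m}{7}$)
$M = - \frac{5}{2}$ ($M = \frac{1}{2} - 3 = - \frac{5}{2} \approx -2.5$)
$\left(-13 + M\right) r{\left(4 \right)} = \left(-13 - \frac{5}{2}\right) \left(\frac{5}{7} + \frac{1}{7} \cdot 4\right) = - \frac{31 \left(\frac{5}{7} + \frac{4}{7}\right)}{2} = \left(- \frac{31}{2}\right) \frac{9}{7} = - \frac{279}{14}$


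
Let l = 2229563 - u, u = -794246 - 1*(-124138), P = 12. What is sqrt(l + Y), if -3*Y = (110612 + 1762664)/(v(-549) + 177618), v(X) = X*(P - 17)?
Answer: sqrt(94328538869801603)/180363 ≈ 1702.8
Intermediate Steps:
v(X) = -5*X (v(X) = X*(12 - 17) = X*(-5) = -5*X)
u = -670108 (u = -794246 + 124138 = -670108)
Y = -1873276/541089 (Y = -(110612 + 1762664)/(3*(-5*(-549) + 177618)) = -1873276/(3*(2745 + 177618)) = -1873276/(3*180363) = -1/3*1873276/180363 = -1873276/541089 ≈ -3.4620)
l = 2899671 (l = 2229563 - 1*(-670108) = 2229563 + 670108 = 2899671)
sqrt(l + Y) = sqrt(2899671 - 1873276/541089) = sqrt(1568978208443/541089) = sqrt(94328538869801603)/180363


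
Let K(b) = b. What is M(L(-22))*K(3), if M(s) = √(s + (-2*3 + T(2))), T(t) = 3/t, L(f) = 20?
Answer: 3*√62/2 ≈ 11.811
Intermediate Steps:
M(s) = √(-9/2 + s) (M(s) = √(s + (-2*3 + 3/2)) = √(s + (-6 + 3*(½))) = √(s + (-6 + 3/2)) = √(s - 9/2) = √(-9/2 + s))
M(L(-22))*K(3) = (√(-18 + 4*20)/2)*3 = (√(-18 + 80)/2)*3 = (√62/2)*3 = 3*√62/2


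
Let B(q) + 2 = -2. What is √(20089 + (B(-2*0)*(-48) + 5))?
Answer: 21*√46 ≈ 142.43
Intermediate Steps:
B(q) = -4 (B(q) = -2 - 2 = -4)
√(20089 + (B(-2*0)*(-48) + 5)) = √(20089 + (-4*(-48) + 5)) = √(20089 + (192 + 5)) = √(20089 + 197) = √20286 = 21*√46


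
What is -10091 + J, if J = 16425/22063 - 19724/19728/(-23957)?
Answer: -26304026240035939/2606874151212 ≈ -10090.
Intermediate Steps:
J = 1940819844353/2606874151212 (J = 16425*(1/22063) - 19724*1/19728*(-1/23957) = 16425/22063 - 4931/4932*(-1/23957) = 16425/22063 + 4931/118155924 = 1940819844353/2606874151212 ≈ 0.74450)
-10091 + J = -10091 + 1940819844353/2606874151212 = -26304026240035939/2606874151212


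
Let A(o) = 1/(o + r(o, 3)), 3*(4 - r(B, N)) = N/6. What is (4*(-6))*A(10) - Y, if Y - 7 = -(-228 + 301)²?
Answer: 441582/83 ≈ 5320.3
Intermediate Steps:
r(B, N) = 4 - N/18 (r(B, N) = 4 - N/(3*6) = 4 - N/18)
Y = -5322 (Y = 7 - (-228 + 301)² = 7 - 1*73² = 7 - 1*5329 = 7 - 5329 = -5322)
A(o) = 1/(23/6 + o) (A(o) = 1/(o + (4 - 1/18*3)) = 1/(o + (4 - ⅙)) = 1/(o + 23/6) = 1/(23/6 + o))
(4*(-6))*A(10) - Y = (4*(-6))*(6/(23 + 6*10)) - 1*(-5322) = -144/(23 + 60) + 5322 = -144/83 + 5322 = 441582/83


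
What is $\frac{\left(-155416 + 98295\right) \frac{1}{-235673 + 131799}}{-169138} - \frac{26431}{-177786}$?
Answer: $\frac{232178578550833}{1561764727122516} \approx 0.14866$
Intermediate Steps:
$\frac{\left(-155416 + 98295\right) \frac{1}{-235673 + 131799}}{-169138} - \frac{26431}{-177786} = - \frac{57121}{-103874} \left(- \frac{1}{169138}\right) - - \frac{26431}{177786} = \left(-57121\right) \left(- \frac{1}{103874}\right) \left(- \frac{1}{169138}\right) + \frac{26431}{177786} = \frac{57121}{103874} \left(- \frac{1}{169138}\right) + \frac{26431}{177786} = - \frac{57121}{17569040612} + \frac{26431}{177786} = \frac{232178578550833}{1561764727122516}$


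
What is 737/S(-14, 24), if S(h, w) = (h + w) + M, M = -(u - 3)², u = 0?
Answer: 737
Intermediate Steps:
M = -9 (M = -(0 - 3)² = -1*(-3)² = -1*9 = -9)
S(h, w) = -9 + h + w (S(h, w) = (h + w) - 9 = -9 + h + w)
737/S(-14, 24) = 737/(-9 - 14 + 24) = 737/1 = 737*1 = 737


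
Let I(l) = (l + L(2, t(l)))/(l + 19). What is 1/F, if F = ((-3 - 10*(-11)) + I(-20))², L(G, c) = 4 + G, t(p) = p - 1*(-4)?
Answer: 1/14641 ≈ 6.8301e-5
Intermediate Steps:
t(p) = 4 + p (t(p) = p + 4 = 4 + p)
I(l) = (6 + l)/(19 + l) (I(l) = (l + (4 + 2))/(l + 19) = (l + 6)/(19 + l) = (6 + l)/(19 + l))
F = 14641 (F = ((-3 - 10*(-11)) + (6 - 20)/(19 - 20))² = ((-3 + 110) - 14/(-1))² = (107 - 1*(-14))² = (107 + 14)² = 121² = 14641)
1/F = 1/14641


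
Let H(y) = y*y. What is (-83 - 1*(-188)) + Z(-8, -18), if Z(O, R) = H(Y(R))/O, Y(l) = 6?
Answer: 201/2 ≈ 100.50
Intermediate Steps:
H(y) = y²
Z(O, R) = 36/O (Z(O, R) = 6²/O = 36/O)
(-83 - 1*(-188)) + Z(-8, -18) = (-83 - 1*(-188)) + 36/(-8) = (-83 + 188) + 36*(-⅛) = 105 - 9/2 = 201/2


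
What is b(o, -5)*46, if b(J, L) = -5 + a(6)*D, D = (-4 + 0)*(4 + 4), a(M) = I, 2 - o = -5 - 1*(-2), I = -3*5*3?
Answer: 66010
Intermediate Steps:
I = -45 (I = -15*3 = -45)
o = 5 (o = 2 - (-5 - 1*(-2)) = 2 - (-5 + 2) = 2 - 1*(-3) = 2 + 3 = 5)
a(M) = -45
D = -32 (D = -4*8 = -32)
b(J, L) = 1435 (b(J, L) = -5 - 45*(-32) = -5 + 1440 = 1435)
b(o, -5)*46 = 1435*46 = 66010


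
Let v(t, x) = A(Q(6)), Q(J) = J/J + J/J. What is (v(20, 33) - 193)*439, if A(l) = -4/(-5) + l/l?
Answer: -419684/5 ≈ -83937.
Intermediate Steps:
Q(J) = 2 (Q(J) = 1 + 1 = 2)
A(l) = 9/5 (A(l) = -4*(-⅕) + 1 = ⅘ + 1 = 9/5)
v(t, x) = 9/5
(v(20, 33) - 193)*439 = (9/5 - 193)*439 = -956/5*439 = -419684/5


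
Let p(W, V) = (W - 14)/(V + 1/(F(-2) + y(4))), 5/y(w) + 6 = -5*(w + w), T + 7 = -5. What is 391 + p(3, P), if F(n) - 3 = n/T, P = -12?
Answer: 965354/2463 ≈ 391.94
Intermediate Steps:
T = -12 (T = -7 - 5 = -12)
y(w) = 5/(-6 - 10*w) (y(w) = 5/(-6 - 5*(w + w)) = 5/(-6 - 10*w))
F(n) = 3 - n/12 (F(n) = 3 + n/(-12) = 3 + n*(-1/12) = 3 - n/12)
p(W, V) = (-14 + W)/(69/211 + V) (p(W, V) = (W - 14)/(V + 1/((3 - 1/12*(-2)) - 5/(6 + 10*4))) = (-14 + W)/(V + 1/((3 + ⅙) - 5/(6 + 40))) = (-14 + W)/(V + 1/(19/6 - 5/46)) = (-14 + W)/(V + 1/(211/69)) = (-14 + W)/(V + 69/211) = (-14 + W)/(69/211 + V))
391 + p(3, P) = 391 + 211*(-14 + 3)/(69 + 211*(-12)) = 391 + 211*(-11)/(69 - 2532) = 391 + 211*(-11)/(-2463) = 391 + 211*(-1/2463)*(-11) = 391 + 2321/2463 = 965354/2463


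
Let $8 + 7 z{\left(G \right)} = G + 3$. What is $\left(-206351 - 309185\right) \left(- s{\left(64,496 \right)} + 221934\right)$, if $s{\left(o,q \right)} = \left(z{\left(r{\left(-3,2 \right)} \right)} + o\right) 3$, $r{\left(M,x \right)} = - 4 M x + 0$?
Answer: $-114311785776$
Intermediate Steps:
$r{\left(M,x \right)} = - 4 M x$ ($r{\left(M,x \right)} = - 4 M x + 0 = - 4 M x$)
$z{\left(G \right)} = - \frac{5}{7} + \frac{G}{7}$ ($z{\left(G \right)} = - \frac{8}{7} + \frac{G + 3}{7} = - \frac{8}{7} + \frac{3 + G}{7} = - \frac{8}{7} + \left(\frac{3}{7} + \frac{G}{7}\right) = - \frac{5}{7} + \frac{G}{7}$)
$s{\left(o,q \right)} = \frac{57}{7} + 3 o$ ($s{\left(o,q \right)} = \left(\left(- \frac{5}{7} + \frac{\left(-4\right) \left(-3\right) 2}{7}\right) + o\right) 3 = \left(\left(- \frac{5}{7} + \frac{1}{7} \cdot 24\right) + o\right) 3 = \left(\left(- \frac{5}{7} + \frac{24}{7}\right) + o\right) 3 = \left(\frac{19}{7} + o\right) 3 = \frac{57}{7} + 3 o$)
$\left(-206351 - 309185\right) \left(- s{\left(64,496 \right)} + 221934\right) = \left(-206351 - 309185\right) \left(- (\frac{57}{7} + 3 \cdot 64) + 221934\right) = - 515536 \left(- (\frac{57}{7} + 192) + 221934\right) = - 515536 \left(\left(-1\right) \frac{1401}{7} + 221934\right) = - 515536 \left(- \frac{1401}{7} + 221934\right) = \left(-515536\right) \frac{1552137}{7} = -114311785776$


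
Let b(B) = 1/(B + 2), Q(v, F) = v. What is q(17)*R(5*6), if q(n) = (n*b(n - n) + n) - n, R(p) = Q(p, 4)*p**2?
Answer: 229500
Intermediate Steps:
b(B) = 1/(2 + B)
R(p) = p**3 (R(p) = p*p**2 = p**3)
q(n) = n/2 (q(n) = (n/(2 + (n - n)) + n) - n = (n/(2 + 0) + n) - n = (n/2 + n) - n = 3*n/2 - n = n/2)
q(17)*R(5*6) = ((1/2)*17)*(5*6)**3 = (17/2)*30**3 = (17/2)*27000 = 229500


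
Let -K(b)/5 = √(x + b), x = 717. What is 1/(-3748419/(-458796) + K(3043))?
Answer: -191084404836/2196929299878271 - 467763932480*√235/2196929299878271 ≈ -0.0033509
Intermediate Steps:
K(b) = -5*√(717 + b)
1/(-3748419/(-458796) + K(3043)) = 1/(-3748419/(-458796) - 5*√(717 + 3043)) = 1/(-3748419*(-1/458796) - 20*√235) = 1/(1249473/152932 - 20*√235)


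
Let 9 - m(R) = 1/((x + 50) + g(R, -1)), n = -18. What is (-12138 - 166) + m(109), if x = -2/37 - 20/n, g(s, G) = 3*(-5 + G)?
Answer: -135343693/11008 ≈ -12295.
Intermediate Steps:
g(s, G) = -15 + 3*G
x = 352/333 (x = -2/37 - 20/(-18) = -2*1/37 - 20*(-1/18) = -2/37 + 10/9 = 352/333 ≈ 1.0571)
m(R) = 98739/11008 (m(R) = 9 - 1/((352/333 + 50) + (-15 + 3*(-1))) = 9 - 1/(17002/333 + (-15 - 3)) = 9 - 1/(17002/333 - 18) = 9 - 1/11008/333 = 9 - 1*333/11008 = 9 - 333/11008 = 98739/11008)
(-12138 - 166) + m(109) = (-12138 - 166) + 98739/11008 = -12304 + 98739/11008 = -135343693/11008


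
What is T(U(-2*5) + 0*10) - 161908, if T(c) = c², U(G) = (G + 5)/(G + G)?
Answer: -2590527/16 ≈ -1.6191e+5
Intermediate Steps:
U(G) = (5 + G)/(2*G) (U(G) = (5 + G)/((2*G)) = (5 + G)*(1/(2*G)) = (5 + G)/(2*G))
T(U(-2*5) + 0*10) - 161908 = ((5 - 2*5)/(2*((-2*5))) + 0*10)² - 161908 = ((½)*(5 - 10)/(-10) + 0)² - 161908 = ((½)*(-⅒)*(-5) + 0)² - 161908 = (¼ + 0)² - 161908 = (¼)² - 161908 = 1/16 - 161908 = -2590527/16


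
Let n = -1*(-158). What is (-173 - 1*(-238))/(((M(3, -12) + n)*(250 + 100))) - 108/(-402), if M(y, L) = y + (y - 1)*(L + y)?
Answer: 13927/51590 ≈ 0.26996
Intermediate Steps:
n = 158
M(y, L) = y + (-1 + y)*(L + y)
(-173 - 1*(-238))/(((M(3, -12) + n)*(250 + 100))) - 108/(-402) = (-173 - 1*(-238))/((((3² - 1*(-12) - 12*3) + 158)*(250 + 100))) - 108/(-402) = (-173 + 238)/((((9 + 12 - 36) + 158)*350)) - 108*(-1/402) = 65/(((-15 + 158)*350)) + 18/67 = 65/((143*350)) + 18/67 = 65/50050 + 18/67 = 65*(1/50050) + 18/67 = 1/770 + 18/67 = 13927/51590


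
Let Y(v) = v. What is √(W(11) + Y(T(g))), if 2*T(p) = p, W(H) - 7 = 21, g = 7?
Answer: 3*√14/2 ≈ 5.6125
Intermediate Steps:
W(H) = 28 (W(H) = 7 + 21 = 28)
T(p) = p/2
√(W(11) + Y(T(g))) = √(28 + (½)*7) = √(28 + 7/2) = √(63/2) = 3*√14/2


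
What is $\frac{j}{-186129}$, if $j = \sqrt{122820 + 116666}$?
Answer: $- \frac{\sqrt{239486}}{186129} \approx -0.0026292$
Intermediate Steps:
$j = \sqrt{239486} \approx 489.37$
$\frac{j}{-186129} = \frac{\sqrt{239486}}{-186129} = \sqrt{239486} \left(- \frac{1}{186129}\right) = - \frac{\sqrt{239486}}{186129}$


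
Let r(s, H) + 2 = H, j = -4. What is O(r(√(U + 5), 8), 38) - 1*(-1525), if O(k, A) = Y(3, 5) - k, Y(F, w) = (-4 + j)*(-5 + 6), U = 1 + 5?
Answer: 1511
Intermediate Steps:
U = 6
Y(F, w) = -8 (Y(F, w) = (-4 - 4)*(-5 + 6) = -8*1 = -8)
r(s, H) = -2 + H
O(k, A) = -8 - k
O(r(√(U + 5), 8), 38) - 1*(-1525) = (-8 - (-2 + 8)) - 1*(-1525) = (-8 - 1*6) + 1525 = (-8 - 6) + 1525 = -14 + 1525 = 1511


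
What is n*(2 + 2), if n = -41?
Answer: -164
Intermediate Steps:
n*(2 + 2) = -41*(2 + 2) = -41*4 = -164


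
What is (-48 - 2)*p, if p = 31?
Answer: -1550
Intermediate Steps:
(-48 - 2)*p = (-48 - 2)*31 = -50*31 = -1550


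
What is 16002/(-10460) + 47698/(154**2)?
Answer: 1066229/2214905 ≈ 0.48139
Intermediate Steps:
16002/(-10460) + 47698/(154**2) = 16002*(-1/10460) + 47698/23716 = -8001/5230 + 47698*(1/23716) = -8001/5230 + 3407/1694 = 1066229/2214905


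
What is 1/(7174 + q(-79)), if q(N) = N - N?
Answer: 1/7174 ≈ 0.00013939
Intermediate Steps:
q(N) = 0
1/(7174 + q(-79)) = 1/(7174 + 0) = 1/7174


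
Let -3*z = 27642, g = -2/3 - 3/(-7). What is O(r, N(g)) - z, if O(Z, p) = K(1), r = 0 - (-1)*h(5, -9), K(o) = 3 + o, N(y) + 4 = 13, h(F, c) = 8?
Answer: 9218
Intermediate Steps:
g = -5/21 (g = -2*1/3 - 3*(-1/7) = -2/3 + 3/7 = -5/21 ≈ -0.23810)
N(y) = 9 (N(y) = -4 + 13 = 9)
z = -9214 (z = -1/3*27642 = -9214)
r = 8 (r = 0 - (-1)*8 = 0 - 1*(-8) = 0 + 8 = 8)
O(Z, p) = 4 (O(Z, p) = 3 + 1 = 4)
O(r, N(g)) - z = 4 - 1*(-9214) = 4 + 9214 = 9218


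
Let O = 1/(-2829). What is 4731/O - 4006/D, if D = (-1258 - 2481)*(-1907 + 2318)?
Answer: -20567579395265/1536729 ≈ -1.3384e+7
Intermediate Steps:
O = -1/2829 ≈ -0.00035348
D = -1536729 (D = -3739*411 = -1536729)
4731/O - 4006/D = 4731/(-1/2829) - 4006/(-1536729) = 4731*(-2829) - 4006*(-1/1536729) = -13383999 + 4006/1536729 = -20567579395265/1536729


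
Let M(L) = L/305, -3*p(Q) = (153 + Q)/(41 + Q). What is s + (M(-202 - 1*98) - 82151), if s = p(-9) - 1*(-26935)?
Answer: -6736655/122 ≈ -55219.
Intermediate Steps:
p(Q) = -(153 + Q)/(3*(41 + Q))
M(L) = L/305 (M(L) = L*(1/305) = L/305)
s = 53867/2 (s = (-153 - 1*(-9))/(3*(41 - 9)) - 1*(-26935) = (⅓)*(-153 + 9)/32 + 26935 = (⅓)*(1/32)*(-144) + 26935 = -3/2 + 26935 = 53867/2 ≈ 26934.)
s + (M(-202 - 1*98) - 82151) = 53867/2 + ((-202 - 1*98)/305 - 82151) = 53867/2 + ((-202 - 98)/305 - 82151) = 53867/2 + ((1/305)*(-300) - 82151) = 53867/2 + (-60/61 - 82151) = 53867/2 - 5011271/61 = -6736655/122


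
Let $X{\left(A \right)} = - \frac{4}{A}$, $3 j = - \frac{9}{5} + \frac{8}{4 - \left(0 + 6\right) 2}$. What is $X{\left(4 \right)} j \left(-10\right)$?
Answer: $- \frac{28}{3} \approx -9.3333$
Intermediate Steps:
$j = - \frac{14}{15}$ ($j = \frac{- \frac{9}{5} + \frac{8}{4 - \left(0 + 6\right) 2}}{3} = \frac{\left(-9\right) \frac{1}{5} + \frac{8}{4 - 6 \cdot 2}}{3} = \frac{- \frac{9}{5} + \frac{8}{4 - 12}}{3} = \frac{- \frac{9}{5} + \frac{8}{-8}}{3} = \frac{- \frac{9}{5} + 8 \left(- \frac{1}{8}\right)}{3} = \frac{- \frac{9}{5} - 1}{3} = \frac{1}{3} \left(- \frac{14}{5}\right) = - \frac{14}{15} \approx -0.93333$)
$X{\left(4 \right)} j \left(-10\right) = - \frac{4}{4} \left(- \frac{14}{15}\right) \left(-10\right) = \left(-4\right) \frac{1}{4} \left(- \frac{14}{15}\right) \left(-10\right) = \left(-1\right) \left(- \frac{14}{15}\right) \left(-10\right) = \frac{14}{15} \left(-10\right) = - \frac{28}{3}$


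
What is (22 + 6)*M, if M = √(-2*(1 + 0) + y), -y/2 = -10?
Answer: 84*√2 ≈ 118.79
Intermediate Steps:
y = 20 (y = -2*(-10) = 20)
M = 3*√2 (M = √(-2*(1 + 0) + 20) = √(-2*1 + 20) = √(-2 + 20) = √18 = 3*√2 ≈ 4.2426)
(22 + 6)*M = (22 + 6)*(3*√2) = 28*(3*√2) = 84*√2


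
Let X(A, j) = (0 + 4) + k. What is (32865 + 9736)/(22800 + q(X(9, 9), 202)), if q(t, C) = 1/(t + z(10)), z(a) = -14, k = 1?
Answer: 383409/205199 ≈ 1.8685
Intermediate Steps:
X(A, j) = 5 (X(A, j) = (0 + 4) + 1 = 4 + 1 = 5)
q(t, C) = 1/(-14 + t) (q(t, C) = 1/(t - 14) = 1/(-14 + t))
(32865 + 9736)/(22800 + q(X(9, 9), 202)) = (32865 + 9736)/(22800 + 1/(-14 + 5)) = 42601/(22800 + 1/(-9)) = 42601/(22800 - 1/9) = 42601/(205199/9) = 42601*(9/205199) = 383409/205199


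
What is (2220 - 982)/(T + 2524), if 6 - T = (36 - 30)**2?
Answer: 619/1247 ≈ 0.49639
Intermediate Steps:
T = -30 (T = 6 - (36 - 30)**2 = 6 - 1*6**2 = 6 - 1*36 = 6 - 36 = -30)
(2220 - 982)/(T + 2524) = (2220 - 982)/(-30 + 2524) = 1238/2494 = 1238*(1/2494) = 619/1247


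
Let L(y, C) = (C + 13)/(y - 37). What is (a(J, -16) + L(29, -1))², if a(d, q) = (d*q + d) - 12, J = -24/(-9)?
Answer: 11449/4 ≈ 2862.3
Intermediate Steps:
J = 8/3 (J = -24*(-⅑) = 8/3 ≈ 2.6667)
a(d, q) = -12 + d + d*q (a(d, q) = (d + d*q) - 12 = -12 + d + d*q)
L(y, C) = (13 + C)/(-37 + y)
(a(J, -16) + L(29, -1))² = ((-12 + 8/3 + (8/3)*(-16)) + (13 - 1)/(-37 + 29))² = ((-12 + 8/3 - 128/3) + 12/(-8))² = (-52 - ⅛*12)² = (-52 - 3/2)² = (-107/2)² = 11449/4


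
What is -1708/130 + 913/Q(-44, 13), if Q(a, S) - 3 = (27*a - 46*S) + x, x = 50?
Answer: -1539327/112645 ≈ -13.665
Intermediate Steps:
Q(a, S) = 53 - 46*S + 27*a (Q(a, S) = 3 + ((27*a - 46*S) + 50) = 3 + ((-46*S + 27*a) + 50) = 3 + (50 - 46*S + 27*a) = 53 - 46*S + 27*a)
-1708/130 + 913/Q(-44, 13) = -1708/130 + 913/(53 - 46*13 + 27*(-44)) = -1708*1/130 + 913/(53 - 598 - 1188) = -854/65 + 913/(-1733) = -854/65 + 913*(-1/1733) = -854/65 - 913/1733 = -1539327/112645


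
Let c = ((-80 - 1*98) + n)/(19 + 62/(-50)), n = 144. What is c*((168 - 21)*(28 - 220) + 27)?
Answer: 3994575/74 ≈ 53981.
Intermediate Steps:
c = -425/222 (c = ((-80 - 1*98) + 144)/(19 + 62/(-50)) = ((-80 - 98) + 144)/(19 + 62*(-1/50)) = (-178 + 144)/(19 - 31/25) = -34/444/25 = -34*25/444 = -425/222 ≈ -1.9144)
c*((168 - 21)*(28 - 220) + 27) = -425*((168 - 21)*(28 - 220) + 27)/222 = -425*(147*(-192) + 27)/222 = -425*(-28224 + 27)/222 = -425/222*(-28197) = 3994575/74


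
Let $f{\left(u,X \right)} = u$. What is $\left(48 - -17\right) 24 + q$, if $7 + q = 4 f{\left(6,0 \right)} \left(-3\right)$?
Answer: $1481$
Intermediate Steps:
$q = -79$ ($q = -7 + 4 \cdot 6 \left(-3\right) = -7 + 24 \left(-3\right) = -7 - 72 = -79$)
$\left(48 - -17\right) 24 + q = \left(48 - -17\right) 24 - 79 = \left(48 + 17\right) 24 - 79 = 65 \cdot 24 - 79 = 1560 - 79 = 1481$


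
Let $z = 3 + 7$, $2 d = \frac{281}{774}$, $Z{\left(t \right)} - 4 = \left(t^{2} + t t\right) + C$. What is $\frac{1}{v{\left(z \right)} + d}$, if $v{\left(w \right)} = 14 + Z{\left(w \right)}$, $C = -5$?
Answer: $\frac{1548}{330005} \approx 0.0046908$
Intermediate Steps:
$Z{\left(t \right)} = -1 + 2 t^{2}$ ($Z{\left(t \right)} = 4 - \left(5 - t^{2} - t t\right) = 4 + \left(\left(t^{2} + t^{2}\right) - 5\right) = 4 + \left(2 t^{2} - 5\right) = 4 + \left(-5 + 2 t^{2}\right) = -1 + 2 t^{2}$)
$d = \frac{281}{1548}$ ($d = \frac{281 \cdot \frac{1}{774}}{2} = \frac{1}{2} \cdot \frac{281}{774} = \frac{281}{1548} \approx 0.18152$)
$z = 10$
$v{\left(w \right)} = 13 + 2 w^{2}$ ($v{\left(w \right)} = 14 + \left(-1 + 2 w^{2}\right) = 13 + 2 w^{2}$)
$\frac{1}{v{\left(z \right)} + d} = \frac{1}{\left(13 + 2 \cdot 10^{2}\right) + \frac{281}{1548}} = \frac{1}{\left(13 + 2 \cdot 100\right) + \frac{281}{1548}} = \frac{1}{\left(13 + 200\right) + \frac{281}{1548}} = \frac{1}{213 + \frac{281}{1548}} = \frac{1}{\frac{330005}{1548}} = \frac{1548}{330005}$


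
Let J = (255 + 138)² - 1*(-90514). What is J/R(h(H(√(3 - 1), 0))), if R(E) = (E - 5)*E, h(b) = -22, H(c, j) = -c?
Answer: 244963/594 ≈ 412.40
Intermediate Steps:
R(E) = E*(-5 + E) (R(E) = (-5 + E)*E = E*(-5 + E))
J = 244963 (J = 393² + 90514 = 154449 + 90514 = 244963)
J/R(h(H(√(3 - 1), 0))) = 244963/((-22*(-5 - 22))) = 244963/((-22*(-27))) = 244963/594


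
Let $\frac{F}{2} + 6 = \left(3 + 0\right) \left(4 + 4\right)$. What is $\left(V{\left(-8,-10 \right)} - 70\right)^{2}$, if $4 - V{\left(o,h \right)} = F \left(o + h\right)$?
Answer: $338724$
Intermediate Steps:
$F = 36$ ($F = -12 + 2 \left(3 + 0\right) \left(4 + 4\right) = -12 + 2 \cdot 3 \cdot 8 = -12 + 2 \cdot 24 = -12 + 48 = 36$)
$V{\left(o,h \right)} = 4 - 36 h - 36 o$ ($V{\left(o,h \right)} = 4 - 36 \left(o + h\right) = 4 - 36 \left(h + o\right) = 4 - \left(36 h + 36 o\right) = 4 - 36 h - 36 o$)
$\left(V{\left(-8,-10 \right)} - 70\right)^{2} = \left(\left(4 - -360 - -288\right) - 70\right)^{2} = \left(\left(4 + 360 + 288\right) - 70\right)^{2} = \left(652 - 70\right)^{2} = 582^{2} = 338724$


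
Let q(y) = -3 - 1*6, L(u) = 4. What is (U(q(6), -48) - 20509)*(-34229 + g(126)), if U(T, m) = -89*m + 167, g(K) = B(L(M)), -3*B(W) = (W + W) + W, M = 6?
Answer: 550124310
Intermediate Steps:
q(y) = -9 (q(y) = -3 - 6 = -9)
B(W) = -W (B(W) = -((W + W) + W)/3 = -(2*W + W)/3 = -W)
g(K) = -4 (g(K) = -1*4 = -4)
U(T, m) = 167 - 89*m
(U(q(6), -48) - 20509)*(-34229 + g(126)) = ((167 - 89*(-48)) - 20509)*(-34229 - 4) = ((167 + 4272) - 20509)*(-34233) = (4439 - 20509)*(-34233) = -16070*(-34233) = 550124310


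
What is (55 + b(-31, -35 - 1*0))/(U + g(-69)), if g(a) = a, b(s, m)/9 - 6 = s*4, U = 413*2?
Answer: -1007/757 ≈ -1.3303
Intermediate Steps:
U = 826
b(s, m) = 54 + 36*s (b(s, m) = 54 + 9*(s*4) = 54 + 9*(4*s) = 54 + 36*s)
(55 + b(-31, -35 - 1*0))/(U + g(-69)) = (55 + (54 + 36*(-31)))/(826 - 69) = (55 + (54 - 1116))/757 = (55 - 1062)*(1/757) = -1007*1/757 = -1007/757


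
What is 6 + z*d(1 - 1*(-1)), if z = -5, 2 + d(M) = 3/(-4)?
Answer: 79/4 ≈ 19.750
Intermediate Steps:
d(M) = -11/4 (d(M) = -2 + 3/(-4) = -2 + 3*(-1/4) = -2 - 3/4 = -11/4)
6 + z*d(1 - 1*(-1)) = 6 - 5*(-11/4) = 6 + 55/4 = 79/4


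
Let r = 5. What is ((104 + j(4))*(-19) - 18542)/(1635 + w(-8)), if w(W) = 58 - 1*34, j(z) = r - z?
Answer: -20537/1659 ≈ -12.379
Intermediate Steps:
j(z) = 5 - z
w(W) = 24 (w(W) = 58 - 34 = 24)
((104 + j(4))*(-19) - 18542)/(1635 + w(-8)) = ((104 + (5 - 1*4))*(-19) - 18542)/(1635 + 24) = ((104 + (5 - 4))*(-19) - 18542)/1659 = ((104 + 1)*(-19) - 18542)*(1/1659) = (105*(-19) - 18542)*(1/1659) = (-1995 - 18542)*(1/1659) = -20537*1/1659 = -20537/1659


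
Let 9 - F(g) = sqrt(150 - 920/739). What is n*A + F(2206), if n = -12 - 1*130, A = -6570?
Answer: 932949 - sqrt(81238270)/739 ≈ 9.3294e+5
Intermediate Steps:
n = -142 (n = -12 - 130 = -142)
F(g) = 9 - sqrt(81238270)/739 (F(g) = 9 - sqrt(150 - 920/739) = 9 - sqrt(109930/739) = 9 - sqrt(81238270)/739)
n*A + F(2206) = -142*(-6570) + (9 - sqrt(81238270)/739) = 932940 + (9 - sqrt(81238270)/739) = 932949 - sqrt(81238270)/739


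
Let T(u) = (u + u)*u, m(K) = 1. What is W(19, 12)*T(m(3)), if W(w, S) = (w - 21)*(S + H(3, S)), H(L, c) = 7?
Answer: -76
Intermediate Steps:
W(w, S) = (-21 + w)*(7 + S) (W(w, S) = (w - 21)*(S + 7) = (-21 + w)*(7 + S))
T(u) = 2*u² (T(u) = (2*u)*u = 2*u²)
W(19, 12)*T(m(3)) = (-147 - 21*12 + 7*19 + 12*19)*(2*1²) = (-147 - 252 + 133 + 228)*(2*1) = -38*2 = -76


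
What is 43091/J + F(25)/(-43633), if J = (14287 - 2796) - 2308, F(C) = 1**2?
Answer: 1880180420/400681839 ≈ 4.6925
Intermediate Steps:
F(C) = 1
J = 9183 (J = 11491 - 2308 = 9183)
43091/J + F(25)/(-43633) = 43091/9183 + 1/(-43633) = 43091*(1/9183) + 1*(-1/43633) = 43091/9183 - 1/43633 = 1880180420/400681839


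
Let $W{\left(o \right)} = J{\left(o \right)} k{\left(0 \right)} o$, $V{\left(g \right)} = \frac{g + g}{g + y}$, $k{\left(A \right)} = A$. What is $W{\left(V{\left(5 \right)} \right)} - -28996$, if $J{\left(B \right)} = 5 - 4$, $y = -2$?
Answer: $28996$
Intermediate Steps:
$V{\left(g \right)} = \frac{2 g}{-2 + g}$ ($V{\left(g \right)} = \frac{g + g}{g - 2} = \frac{2 g}{-2 + g}$)
$J{\left(B \right)} = 1$ ($J{\left(B \right)} = 5 - 4 = 1$)
$W{\left(o \right)} = 0$ ($W{\left(o \right)} = 1 \cdot 0 o = 1 \cdot 0 = 0$)
$W{\left(V{\left(5 \right)} \right)} - -28996 = 0 - -28996 = 0 + 28996 = 28996$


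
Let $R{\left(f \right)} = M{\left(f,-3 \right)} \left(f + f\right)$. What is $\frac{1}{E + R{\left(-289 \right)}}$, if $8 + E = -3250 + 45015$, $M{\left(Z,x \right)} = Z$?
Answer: $\frac{1}{208799} \approx 4.7893 \cdot 10^{-6}$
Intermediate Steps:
$E = 41757$ ($E = -8 + \left(-3250 + 45015\right) = -8 + 41765 = 41757$)
$R{\left(f \right)} = 2 f^{2}$ ($R{\left(f \right)} = f \left(f + f\right) = f 2 f = 2 f^{2}$)
$\frac{1}{E + R{\left(-289 \right)}} = \frac{1}{41757 + 2 \left(-289\right)^{2}} = \frac{1}{41757 + 2 \cdot 83521} = \frac{1}{41757 + 167042} = \frac{1}{208799}$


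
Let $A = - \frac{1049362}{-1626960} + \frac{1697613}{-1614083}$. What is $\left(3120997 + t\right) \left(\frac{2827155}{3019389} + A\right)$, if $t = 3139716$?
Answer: $\frac{4381415665600645624672877}{1321510314495622920} \approx 3.3155 \cdot 10^{6}$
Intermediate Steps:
$A = - \frac{534095540717}{1313024238840}$ ($A = \left(-1049362\right) \left(- \frac{1}{1626960}\right) + 1697613 \left(- \frac{1}{1614083}\right) = \frac{524681}{813480} - \frac{1697613}{1614083} = - \frac{534095540717}{1313024238840} \approx -0.40677$)
$\left(3120997 + t\right) \left(\frac{2827155}{3019389} + A\right) = \left(3120997 + 3139716\right) \left(\frac{2827155}{3019389} - \frac{534095540717}{1313024238840}\right) = 6260713 \left(2827155 \cdot \frac{1}{3019389} - \frac{534095540717}{1313024238840}\right) = 6260713 \left(\frac{942385}{1006463} - \frac{534095540717}{1313024238840}\right) = 6260713 \cdot \frac{699826947122579429}{1321510314495622920} = \frac{4381415665600645624672877}{1321510314495622920}$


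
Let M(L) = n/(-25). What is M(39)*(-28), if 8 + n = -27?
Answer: -196/5 ≈ -39.200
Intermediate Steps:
n = -35 (n = -8 - 27 = -35)
M(L) = 7/5 (M(L) = -35/(-25) = -35*(-1/25) = 7/5)
M(39)*(-28) = (7/5)*(-28) = -196/5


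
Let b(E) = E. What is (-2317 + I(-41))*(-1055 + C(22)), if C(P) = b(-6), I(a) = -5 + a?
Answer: 2507143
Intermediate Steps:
C(P) = -6
(-2317 + I(-41))*(-1055 + C(22)) = (-2317 + (-5 - 41))*(-1055 - 6) = (-2317 - 46)*(-1061) = -2363*(-1061) = 2507143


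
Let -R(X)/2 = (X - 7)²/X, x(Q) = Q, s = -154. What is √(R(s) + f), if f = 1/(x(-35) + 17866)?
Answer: 2*√26757929671/17831 ≈ 18.348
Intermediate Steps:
f = 1/17831 (f = 1/(-35 + 17866) = 1/17831 ≈ 5.6082e-5)
R(X) = -2*(-7 + X)²/X (R(X) = -2*(X - 7)²/X = -2*(-7 + X)²/X)
√(R(s) + f) = √(-2*(-7 - 154)²/(-154) + 1/17831) = √(-2*(-1/154)*(-161)² + 1/17831) = √(-2*(-1/154)*25921 + 1/17831) = √(3703/11 + 1/17831) = √(6002564/17831) = 2*√26757929671/17831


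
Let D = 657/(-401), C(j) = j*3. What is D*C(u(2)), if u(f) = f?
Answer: -3942/401 ≈ -9.8304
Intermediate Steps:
C(j) = 3*j
D = -657/401 (D = 657*(-1/401) = -657/401 ≈ -1.6384)
D*C(u(2)) = -1971*2/401 = -657/401*6 = -3942/401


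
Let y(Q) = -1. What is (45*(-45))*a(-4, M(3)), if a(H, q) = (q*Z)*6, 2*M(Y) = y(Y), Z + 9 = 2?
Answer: -42525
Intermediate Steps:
Z = -7 (Z = -9 + 2 = -7)
M(Y) = -½ (M(Y) = (½)*(-1) = -½)
a(H, q) = -42*q (a(H, q) = (q*(-7))*6 = -7*q*6 = -42*q)
(45*(-45))*a(-4, M(3)) = (45*(-45))*(-42*(-½)) = -2025*21 = -42525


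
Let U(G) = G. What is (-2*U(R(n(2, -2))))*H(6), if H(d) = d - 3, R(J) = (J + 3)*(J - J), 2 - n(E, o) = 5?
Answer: 0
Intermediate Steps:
n(E, o) = -3 (n(E, o) = 2 - 1*5 = 2 - 5 = -3)
R(J) = 0 (R(J) = (3 + J)*0 = 0)
H(d) = -3 + d
(-2*U(R(n(2, -2))))*H(6) = (-2*0)*(-3 + 6) = 0*3 = 0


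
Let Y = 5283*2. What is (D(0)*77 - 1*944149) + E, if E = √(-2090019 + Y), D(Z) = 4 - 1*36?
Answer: -946613 + I*√2079453 ≈ -9.4661e+5 + 1442.0*I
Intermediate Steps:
D(Z) = -32 (D(Z) = 4 - 36 = -32)
Y = 10566
E = I*√2079453 (E = √(-2090019 + 10566) = √(-2079453) = I*√2079453 ≈ 1442.0*I)
(D(0)*77 - 1*944149) + E = (-32*77 - 1*944149) + I*√2079453 = (-2464 - 944149) + I*√2079453 = -946613 + I*√2079453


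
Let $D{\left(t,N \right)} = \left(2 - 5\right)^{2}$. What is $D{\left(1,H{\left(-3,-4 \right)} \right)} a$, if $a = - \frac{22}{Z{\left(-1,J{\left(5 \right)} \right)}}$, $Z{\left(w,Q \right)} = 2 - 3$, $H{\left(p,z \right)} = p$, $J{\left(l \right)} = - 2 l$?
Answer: $198$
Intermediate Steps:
$D{\left(t,N \right)} = 9$ ($D{\left(t,N \right)} = \left(-3\right)^{2} = 9$)
$Z{\left(w,Q \right)} = -1$
$a = 22$ ($a = - \frac{22}{-1} = \left(-22\right) \left(-1\right) = 22$)
$D{\left(1,H{\left(-3,-4 \right)} \right)} a = 9 \cdot 22 = 198$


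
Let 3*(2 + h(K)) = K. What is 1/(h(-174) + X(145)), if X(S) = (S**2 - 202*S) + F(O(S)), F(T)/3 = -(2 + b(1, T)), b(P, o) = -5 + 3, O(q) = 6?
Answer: -1/8325 ≈ -0.00012012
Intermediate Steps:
h(K) = -2 + K/3
b(P, o) = -2
F(T) = 0 (F(T) = 3*(-(2 - 2)) = 3*(-1*0) = 3*0 = 0)
X(S) = S**2 - 202*S (X(S) = (S**2 - 202*S) + 0 = S**2 - 202*S)
1/(h(-174) + X(145)) = 1/((-2 + (1/3)*(-174)) + 145*(-202 + 145)) = 1/((-2 - 58) + 145*(-57)) = 1/(-60 - 8265) = 1/(-8325) = -1/8325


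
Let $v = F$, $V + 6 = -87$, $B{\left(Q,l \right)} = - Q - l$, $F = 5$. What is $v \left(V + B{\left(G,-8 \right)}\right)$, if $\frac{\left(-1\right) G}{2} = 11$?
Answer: $-315$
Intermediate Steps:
$G = -22$ ($G = \left(-2\right) 11 = -22$)
$V = -93$ ($V = -6 - 87 = -93$)
$v = 5$
$v \left(V + B{\left(G,-8 \right)}\right) = 5 \left(-93 - -30\right) = 5 \left(-93 + \left(22 + 8\right)\right) = 5 \left(-93 + 30\right) = 5 \left(-63\right) = -315$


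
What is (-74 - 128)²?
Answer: 40804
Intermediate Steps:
(-74 - 128)² = (-202)² = 40804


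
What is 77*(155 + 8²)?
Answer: 16863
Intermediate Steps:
77*(155 + 8²) = 77*(155 + 64) = 77*219 = 16863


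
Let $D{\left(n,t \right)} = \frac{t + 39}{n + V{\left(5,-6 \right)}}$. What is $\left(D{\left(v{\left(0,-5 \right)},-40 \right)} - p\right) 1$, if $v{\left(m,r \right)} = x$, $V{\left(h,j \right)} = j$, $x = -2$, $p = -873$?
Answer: $\frac{6985}{8} \approx 873.13$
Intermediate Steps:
$v{\left(m,r \right)} = -2$
$D{\left(n,t \right)} = \frac{39 + t}{-6 + n}$ ($D{\left(n,t \right)} = \frac{t + 39}{n - 6} = \frac{39 + t}{-6 + n}$)
$\left(D{\left(v{\left(0,-5 \right)},-40 \right)} - p\right) 1 = \left(\frac{39 - 40}{-6 - 2} - -873\right) 1 = \left(\frac{1}{-8} \left(-1\right) + 873\right) 1 = \left(\left(- \frac{1}{8}\right) \left(-1\right) + 873\right) 1 = \left(\frac{1}{8} + 873\right) 1 = \frac{6985}{8} \cdot 1 = \frac{6985}{8}$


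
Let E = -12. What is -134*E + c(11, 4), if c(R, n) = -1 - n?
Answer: 1603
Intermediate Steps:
-134*E + c(11, 4) = -134*(-12) + (-1 - 1*4) = 1608 + (-1 - 4) = 1608 - 5 = 1603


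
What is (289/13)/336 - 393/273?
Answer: -857/624 ≈ -1.3734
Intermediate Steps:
(289/13)/336 - 393/273 = (289*(1/13))*(1/336) - 393*1/273 = (289/13)*(1/336) - 131/91 = 289/4368 - 131/91 = -857/624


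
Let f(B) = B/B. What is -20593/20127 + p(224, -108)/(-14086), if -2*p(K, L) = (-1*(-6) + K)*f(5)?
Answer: -287758393/283508922 ≈ -1.0150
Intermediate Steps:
f(B) = 1
p(K, L) = -3 - K/2 (p(K, L) = -(-1*(-6) + K)/2 = -(6 + K)/2 = -3 - K/2)
-20593/20127 + p(224, -108)/(-14086) = -20593/20127 + (-3 - ½*224)/(-14086) = -20593*1/20127 + (-3 - 112)*(-1/14086) = -20593/20127 - 115*(-1/14086) = -20593/20127 + 115/14086 = -287758393/283508922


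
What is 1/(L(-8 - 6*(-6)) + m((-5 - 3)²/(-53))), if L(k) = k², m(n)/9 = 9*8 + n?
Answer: 53/75320 ≈ 0.00070366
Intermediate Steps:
m(n) = 648 + 9*n (m(n) = 9*(9*8 + n) = 9*(72 + n) = 648 + 9*n)
1/(L(-8 - 6*(-6)) + m((-5 - 3)²/(-53))) = 1/((-8 - 6*(-6))² + (648 + 9*((-5 - 3)²/(-53)))) = 1/((-8 + 36)² + (648 + 9*((-8)²*(-1/53)))) = 1/(28² + (648 + 9*(64*(-1/53)))) = 1/(784 + (648 + 9*(-64/53))) = 1/(784 + (648 - 576/53)) = 1/(784 + 33768/53) = 1/(75320/53) = 53/75320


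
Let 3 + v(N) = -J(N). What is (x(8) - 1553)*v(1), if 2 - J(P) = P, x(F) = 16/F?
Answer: 6204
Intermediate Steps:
J(P) = 2 - P
v(N) = -5 + N (v(N) = -3 - (2 - N) = -3 + (-2 + N) = -5 + N)
(x(8) - 1553)*v(1) = (16/8 - 1553)*(-5 + 1) = (16*(1/8) - 1553)*(-4) = (2 - 1553)*(-4) = -1551*(-4) = 6204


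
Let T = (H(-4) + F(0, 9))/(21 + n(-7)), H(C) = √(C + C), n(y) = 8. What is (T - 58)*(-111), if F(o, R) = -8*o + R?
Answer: 185703/29 - 222*I*√2/29 ≈ 6403.6 - 10.826*I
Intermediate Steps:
H(C) = √2*√C (H(C) = √(2*C) = √2*√C)
F(o, R) = R - 8*o
T = 9/29 + 2*I*√2/29 (T = (√2*√(-4) + (9 - 8*0))/(21 + 8) = (√2*(2*I) + (9 + 0))/29 = (2*I*√2 + 9)*(1/29) = (9 + 2*I*√2)*(1/29) = 9/29 + 2*I*√2/29 ≈ 0.31034 + 0.097532*I)
(T - 58)*(-111) = ((9/29 + 2*I*√2/29) - 58)*(-111) = (-1673/29 + 2*I*√2/29)*(-111) = 185703/29 - 222*I*√2/29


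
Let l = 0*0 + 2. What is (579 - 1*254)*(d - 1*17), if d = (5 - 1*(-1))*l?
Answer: -1625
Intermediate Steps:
l = 2 (l = 0 + 2 = 2)
d = 12 (d = (5 - 1*(-1))*2 = (5 + 1)*2 = 6*2 = 12)
(579 - 1*254)*(d - 1*17) = (579 - 1*254)*(12 - 1*17) = (579 - 254)*(12 - 17) = 325*(-5) = -1625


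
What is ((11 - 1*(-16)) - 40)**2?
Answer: 169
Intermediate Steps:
((11 - 1*(-16)) - 40)**2 = ((11 + 16) - 40)**2 = (27 - 40)**2 = (-13)**2 = 169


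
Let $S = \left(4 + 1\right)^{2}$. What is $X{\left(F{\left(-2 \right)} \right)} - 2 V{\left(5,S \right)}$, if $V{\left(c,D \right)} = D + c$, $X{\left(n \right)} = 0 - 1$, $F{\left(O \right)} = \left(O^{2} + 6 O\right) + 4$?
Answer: $-61$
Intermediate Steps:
$F{\left(O \right)} = 4 + O^{2} + 6 O$
$X{\left(n \right)} = -1$
$S = 25$ ($S = 5^{2} = 25$)
$X{\left(F{\left(-2 \right)} \right)} - 2 V{\left(5,S \right)} = -1 - 2 \left(25 + 5\right) = -1 - 60 = -61$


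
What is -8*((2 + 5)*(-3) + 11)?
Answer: 80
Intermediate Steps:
-8*((2 + 5)*(-3) + 11) = -8*(7*(-3) + 11) = -8*(-21 + 11) = -8*(-10) = 80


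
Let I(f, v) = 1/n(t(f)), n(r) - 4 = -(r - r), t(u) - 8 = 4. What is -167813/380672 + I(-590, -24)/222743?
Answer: -37379075891/84792023296 ≈ -0.44083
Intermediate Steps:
t(u) = 12 (t(u) = 8 + 4 = 12)
n(r) = 4 (n(r) = 4 - (r - r) = 4 - 1*0 = 4 + 0 = 4)
I(f, v) = ¼ (I(f, v) = 1/4 = ¼)
-167813/380672 + I(-590, -24)/222743 = -167813/380672 + (¼)/222743 = -167813*1/380672 + (¼)*(1/222743) = -167813/380672 + 1/890972 = -37379075891/84792023296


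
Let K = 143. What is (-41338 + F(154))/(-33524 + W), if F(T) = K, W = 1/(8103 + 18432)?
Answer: 1093109325/889559339 ≈ 1.2288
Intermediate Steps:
W = 1/26535 ≈ 3.7686e-5
F(T) = 143
(-41338 + F(154))/(-33524 + W) = (-41338 + 143)/(-33524 + 1/26535) = -41195/(-889559339/26535) = -41195*(-26535/889559339) = 1093109325/889559339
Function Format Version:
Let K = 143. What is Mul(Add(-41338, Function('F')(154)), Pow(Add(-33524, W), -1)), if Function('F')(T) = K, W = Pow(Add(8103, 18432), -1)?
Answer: Rational(1093109325, 889559339) ≈ 1.2288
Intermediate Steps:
W = Rational(1, 26535) (W = Pow(26535, -1) = Rational(1, 26535) ≈ 3.7686e-5)
Function('F')(T) = 143
Mul(Add(-41338, Function('F')(154)), Pow(Add(-33524, W), -1)) = Mul(Add(-41338, 143), Pow(Add(-33524, Rational(1, 26535)), -1)) = Mul(-41195, Pow(Rational(-889559339, 26535), -1)) = Mul(-41195, Rational(-26535, 889559339)) = Rational(1093109325, 889559339)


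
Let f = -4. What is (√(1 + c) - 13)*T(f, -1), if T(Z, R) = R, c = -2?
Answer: 13 - I ≈ 13.0 - 1.0*I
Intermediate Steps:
(√(1 + c) - 13)*T(f, -1) = (√(1 - 2) - 13)*(-1) = (√(-1) - 13)*(-1) = (I - 13)*(-1) = (-13 + I)*(-1) = 13 - I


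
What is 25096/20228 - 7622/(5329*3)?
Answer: 61757984/80846259 ≈ 0.76389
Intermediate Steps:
25096/20228 - 7622/(5329*3) = 25096*(1/20228) - 7622/15987 = 6274/5057 - 7622*1/15987 = 6274/5057 - 7622/15987 = 61757984/80846259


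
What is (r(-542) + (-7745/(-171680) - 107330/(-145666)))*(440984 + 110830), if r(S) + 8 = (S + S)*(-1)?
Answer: 742965041275078215/1250396944 ≈ 5.9418e+8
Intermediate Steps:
r(S) = -8 - 2*S (r(S) = -8 + (S + S)*(-1) = -8 + (2*S)*(-1) = -8 - 2*S)
(r(-542) + (-7745/(-171680) - 107330/(-145666)))*(440984 + 110830) = ((-8 - 2*(-542)) + (-7745/(-171680) - 107330/(-145666)))*(440984 + 110830) = ((-8 + 1084) + (-7745*(-1/171680) - 107330*(-1/145666)))*551814 = (1076 + (1549/34336 + 53665/72833))*551814 = (1076 + 1955459757/2500793888)*551814 = (2692809683245/2500793888)*551814 = 742965041275078215/1250396944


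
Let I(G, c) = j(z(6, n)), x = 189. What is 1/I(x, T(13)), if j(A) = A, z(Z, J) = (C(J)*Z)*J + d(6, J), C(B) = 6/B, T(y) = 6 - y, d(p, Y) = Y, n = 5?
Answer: 1/41 ≈ 0.024390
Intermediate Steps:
z(Z, J) = J + 6*Z (z(Z, J) = ((6/J)*Z)*J + J = (6*Z/J)*J + J = 6*Z + J = J + 6*Z)
I(G, c) = 41 (I(G, c) = 5 + 6*6 = 5 + 36 = 41)
1/I(x, T(13)) = 1/41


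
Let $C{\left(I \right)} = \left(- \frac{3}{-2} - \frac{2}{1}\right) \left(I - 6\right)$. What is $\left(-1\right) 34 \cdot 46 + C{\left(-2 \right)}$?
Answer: $-1560$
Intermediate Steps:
$C{\left(I \right)} = 3 - \frac{I}{2}$ ($C{\left(I \right)} = \left(\left(-3\right) \left(- \frac{1}{2}\right) - 2\right) \left(-6 + I\right) = \left(\frac{3}{2} - 2\right) \left(-6 + I\right) = - \frac{-6 + I}{2} = 3 - \frac{I}{2}$)
$\left(-1\right) 34 \cdot 46 + C{\left(-2 \right)} = \left(-1\right) 34 \cdot 46 + \left(3 - -1\right) = \left(-34\right) 46 + \left(3 + 1\right) = -1564 + 4 = -1560$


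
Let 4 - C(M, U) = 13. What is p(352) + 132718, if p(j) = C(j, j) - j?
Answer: 132357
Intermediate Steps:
C(M, U) = -9 (C(M, U) = 4 - 1*13 = 4 - 13 = -9)
p(j) = -9 - j
p(352) + 132718 = (-9 - 1*352) + 132718 = (-9 - 352) + 132718 = -361 + 132718 = 132357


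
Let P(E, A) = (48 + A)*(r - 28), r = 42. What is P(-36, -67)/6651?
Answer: -266/6651 ≈ -0.039994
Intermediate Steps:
P(E, A) = 672 + 14*A (P(E, A) = (48 + A)*(42 - 28) = (48 + A)*14 = 672 + 14*A)
P(-36, -67)/6651 = (672 + 14*(-67))/6651 = (672 - 938)*(1/6651) = -266*1/6651 = -266/6651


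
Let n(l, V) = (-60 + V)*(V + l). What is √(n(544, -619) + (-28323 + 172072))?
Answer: √194674 ≈ 441.22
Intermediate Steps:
√(n(544, -619) + (-28323 + 172072)) = √(((-619)² - 60*(-619) - 60*544 - 619*544) + (-28323 + 172072)) = √((383161 + 37140 - 32640 - 336736) + 143749) = √(50925 + 143749) = √194674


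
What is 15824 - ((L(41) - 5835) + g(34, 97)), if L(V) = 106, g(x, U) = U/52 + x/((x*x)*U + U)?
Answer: 9674649011/448916 ≈ 21551.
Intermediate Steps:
g(x, U) = U/52 + x/(U + U*x**2) (g(x, U) = U*(1/52) + x/(x**2*U + U) = U/52 + x/(U*x**2 + U) = U/52 + x/(U + U*x**2))
15824 - ((L(41) - 5835) + g(34, 97)) = 15824 - ((106 - 5835) + (1/52)*(97**2 + 52*34 + 97**2*34**2)/(97*(1 + 34**2))) = 15824 - (-5729 + (1/52)*(1/97)*(9409 + 1768 + 9409*1156)/(1 + 1156)) = 15824 - (-5729 + (1/52)*(1/97)*(9409 + 1768 + 10876804)/1157) = 15824 - (-5729 + (1/52)*(1/97)*(1/1157)*10887981) = 15824 - (-5729 + 837537/448916) = 15824 - 1*(-2571002227/448916) = 15824 + 2571002227/448916 = 9674649011/448916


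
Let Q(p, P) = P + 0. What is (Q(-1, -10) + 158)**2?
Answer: 21904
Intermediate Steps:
Q(p, P) = P
(Q(-1, -10) + 158)**2 = (-10 + 158)**2 = 148**2 = 21904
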